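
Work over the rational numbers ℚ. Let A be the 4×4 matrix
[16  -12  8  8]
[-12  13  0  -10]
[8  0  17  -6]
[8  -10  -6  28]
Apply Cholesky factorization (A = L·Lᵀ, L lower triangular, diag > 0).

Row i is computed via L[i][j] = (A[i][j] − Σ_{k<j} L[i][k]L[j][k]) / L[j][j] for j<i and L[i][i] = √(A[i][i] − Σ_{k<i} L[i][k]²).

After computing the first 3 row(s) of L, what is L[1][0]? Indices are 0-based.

Step 1: L[0][0] = √(16) = 4.
  L[1][0] = (-12) / L[0][0] = -3.
Step 2: L[1][1] = √(4) = 2.
  L[2][0] = (8) / L[0][0] = 2.
  L[2][1] = (6) / L[1][1] = 3.
Step 3: L[2][2] = √(4) = 2.

L[1][0] = -3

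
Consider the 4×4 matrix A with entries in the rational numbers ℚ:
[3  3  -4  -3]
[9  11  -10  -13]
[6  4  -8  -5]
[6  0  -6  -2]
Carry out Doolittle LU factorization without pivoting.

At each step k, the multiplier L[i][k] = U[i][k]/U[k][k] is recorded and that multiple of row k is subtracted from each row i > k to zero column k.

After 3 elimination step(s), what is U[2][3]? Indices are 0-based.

U[2][3] = -3

Step 1: pivot at (0,0) is 3.
  row1 ← row1 − (3)·row0  ⇒  L[1][0]=3, U row1=(0, 2, 2, -4)
  row2 ← row2 − (2)·row0  ⇒  L[2][0]=2, U row2=(0, -2, 0, 1)
  row3 ← row3 − (2)·row0  ⇒  L[3][0]=2, U row3=(0, -6, 2, 4)
Step 2: pivot at (1,1) is 2.
  row2 ← row2 − (-1)·row1  ⇒  L[2][1]=-1, U row2=(0, 0, 2, -3)
  row3 ← row3 − (-3)·row1  ⇒  L[3][1]=-3, U row3=(0, 0, 8, -8)
Step 3: pivot at (2,2) is 2.
  row3 ← row3 − (4)·row2  ⇒  L[3][2]=4, U row3=(0, 0, 0, 4)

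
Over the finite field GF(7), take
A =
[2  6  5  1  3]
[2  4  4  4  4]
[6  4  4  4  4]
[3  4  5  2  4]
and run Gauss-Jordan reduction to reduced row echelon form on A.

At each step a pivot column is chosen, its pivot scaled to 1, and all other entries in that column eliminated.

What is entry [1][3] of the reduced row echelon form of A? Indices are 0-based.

M[1][3] = 3

pivot(0,0)=2: scale R0 → (1, 3, 6, 4, 5)
  clear (1,0): R1 −= (2)R0 → (0, 5, 6, 3, 1)
  clear (2,0): R2 −= (6)R0 → (0, 0, 3, 1, 2)
  clear (3,0): R3 −= (3)R0 → (0, 2, 1, 4, 3)
pivot(1,1)=5: scale R1 → (0, 1, 4, 2, 3)
  clear (0,1): R0 −= (3)R1 → (1, 0, 1, 5, 3)
  clear (3,1): R3 −= (2)R1 → (0, 0, 0, 0, 4)
pivot(2,2)=3: scale R2 → (0, 0, 1, 5, 3)
  clear (0,2): R0 −= (1)R2 → (1, 0, 0, 0, 0)
  clear (1,2): R1 −= (4)R2 → (0, 1, 0, 3, 5)
col 3: no nonzero at/below row 3; advance.
pivot(3,4)=4: scale R3 → (0, 0, 0, 0, 1)
  clear (1,4): R1 −= (5)R3 → (0, 1, 0, 3, 0)
  clear (2,4): R2 −= (3)R3 → (0, 0, 1, 5, 0)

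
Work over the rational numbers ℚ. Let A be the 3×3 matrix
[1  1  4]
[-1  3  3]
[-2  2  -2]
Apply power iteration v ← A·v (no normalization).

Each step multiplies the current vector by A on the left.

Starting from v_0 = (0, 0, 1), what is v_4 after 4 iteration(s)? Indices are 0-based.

v_4 = (-6, -6, 4)

v_0 = (0, 0, 1).
v_1 = A·v_0 = (4, 3, -2).
v_2 = A·v_1 = (-1, -1, 2).
v_3 = A·v_2 = (6, 4, -4).
v_4 = A·v_3 = (-6, -6, 4).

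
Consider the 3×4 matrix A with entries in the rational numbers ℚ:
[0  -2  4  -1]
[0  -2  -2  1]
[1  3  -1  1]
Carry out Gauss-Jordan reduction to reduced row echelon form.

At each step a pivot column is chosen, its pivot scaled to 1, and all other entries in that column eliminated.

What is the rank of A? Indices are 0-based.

[1] R0 <-> R2
[1] R0 /= 1  ⇒  (1, 3, -1, 1)
[2] R1 /= -2  ⇒  (0, 1, 1, -1/2)
     R0 -= 3·R1  ⇒  (1, 0, -4, 5/2)
     R2 -= -2·R1  ⇒  (0, 0, 6, -2)
[3] R2 /= 6  ⇒  (0, 0, 1, -1/3)
     R0 -= -4·R2  ⇒  (1, 0, 0, 7/6)
     R1 -= 1·R2  ⇒  (0, 1, 0, -1/6)

rank = 3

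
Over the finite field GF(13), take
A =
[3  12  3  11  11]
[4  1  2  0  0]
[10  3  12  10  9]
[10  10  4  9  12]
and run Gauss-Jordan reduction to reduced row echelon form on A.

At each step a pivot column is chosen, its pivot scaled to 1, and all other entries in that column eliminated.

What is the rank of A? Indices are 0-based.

rank = 4

pivot(0,0)=3: scale R0 → (1, 4, 1, 8, 8)
  clear (1,0): R1 −= (4)R0 → (0, 11, 11, 7, 7)
  clear (2,0): R2 −= (10)R0 → (0, 2, 2, 8, 7)
  clear (3,0): R3 −= (10)R0 → (0, 9, 7, 7, 10)
pivot(1,1)=11: scale R1 → (0, 1, 1, 3, 3)
  clear (0,1): R0 −= (4)R1 → (1, 0, 10, 9, 9)
  clear (2,1): R2 −= (2)R1 → (0, 0, 0, 2, 1)
  clear (3,1): R3 −= (9)R1 → (0, 0, 11, 6, 9)
pivot(2,2): swap R2↔R3
pivot(2,2)=11: scale R2 → (0, 0, 1, 10, 2)
  clear (0,2): R0 −= (10)R2 → (1, 0, 0, 0, 2)
  clear (1,2): R1 −= (1)R2 → (0, 1, 0, 6, 1)
pivot(3,3)=2: scale R3 → (0, 0, 0, 1, 7)
  clear (1,3): R1 −= (6)R3 → (0, 1, 0, 0, 11)
  clear (2,3): R2 −= (10)R3 → (0, 0, 1, 0, 10)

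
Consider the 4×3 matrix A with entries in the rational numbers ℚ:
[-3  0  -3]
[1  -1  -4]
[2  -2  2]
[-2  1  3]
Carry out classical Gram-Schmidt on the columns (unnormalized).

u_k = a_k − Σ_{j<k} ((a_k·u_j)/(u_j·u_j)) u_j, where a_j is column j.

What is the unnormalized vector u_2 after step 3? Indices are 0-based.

Step 1: u_0 = a_0 = (-3, 1, 2, -2).
Step 2: u_1 = a_1 − (-7/18)·u_0 = (-7/6, -11/18, -11/9, 2/9).
Step 3: u_2 = a_2 − (1/6)·u_0 − (75/59)·u_1 = (-60/59, -200/59, 190/59, 180/59).

u_2 = (-60/59, -200/59, 190/59, 180/59)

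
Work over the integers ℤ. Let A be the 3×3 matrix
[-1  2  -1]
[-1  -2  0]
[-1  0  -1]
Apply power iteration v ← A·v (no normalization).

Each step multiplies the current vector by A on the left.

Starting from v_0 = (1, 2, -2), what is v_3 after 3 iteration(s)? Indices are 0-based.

v_3 = (32, 6, 22)

v_0 = (1, 2, -2).
v_1 = A·v_0 = (5, -5, 1).
v_2 = A·v_1 = (-16, 5, -6).
v_3 = A·v_2 = (32, 6, 22).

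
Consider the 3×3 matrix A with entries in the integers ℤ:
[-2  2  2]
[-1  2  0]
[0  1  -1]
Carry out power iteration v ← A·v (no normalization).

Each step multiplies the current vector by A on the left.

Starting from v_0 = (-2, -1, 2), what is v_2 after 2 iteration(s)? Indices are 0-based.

v_0 = (-2, -1, 2).
v_1 = A·v_0 = (6, 0, -3).
v_2 = A·v_1 = (-18, -6, 3).

v_2 = (-18, -6, 3)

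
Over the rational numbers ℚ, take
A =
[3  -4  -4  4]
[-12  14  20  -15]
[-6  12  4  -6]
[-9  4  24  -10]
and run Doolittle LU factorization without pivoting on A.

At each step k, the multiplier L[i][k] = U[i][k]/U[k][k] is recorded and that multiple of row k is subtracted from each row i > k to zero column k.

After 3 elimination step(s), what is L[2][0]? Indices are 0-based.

L[2][0] = -2

[col 0] pivot 3
  R1 -= -4*R0 → (0, -2, 4, 1)  (L[1][0] := -4)
  R2 -= -2*R0 → (0, 4, -4, 2)  (L[2][0] := -2)
  R3 -= -3*R0 → (0, -8, 12, 2)  (L[3][0] := -3)
[col 1] pivot -2
  R2 -= -2*R1 → (0, 0, 4, 4)  (L[2][1] := -2)
  R3 -= 4*R1 → (0, 0, -4, -2)  (L[3][1] := 4)
[col 2] pivot 4
  R3 -= -1*R2 → (0, 0, 0, 2)  (L[3][2] := -1)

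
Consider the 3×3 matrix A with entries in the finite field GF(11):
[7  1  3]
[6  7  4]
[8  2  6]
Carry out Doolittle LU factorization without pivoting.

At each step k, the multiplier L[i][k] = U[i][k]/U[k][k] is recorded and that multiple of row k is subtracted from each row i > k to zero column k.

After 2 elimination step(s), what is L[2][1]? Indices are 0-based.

L[2][1] = 5

k=0: U[0][0]=7
  eliminate (1,0): mult=4, new row 1: (0, 3, 3); set L[1][0]=4
  eliminate (2,0): mult=9, new row 2: (0, 4, 1); set L[2][0]=9
k=1: U[1][1]=3
  eliminate (2,1): mult=5, new row 2: (0, 0, 8); set L[2][1]=5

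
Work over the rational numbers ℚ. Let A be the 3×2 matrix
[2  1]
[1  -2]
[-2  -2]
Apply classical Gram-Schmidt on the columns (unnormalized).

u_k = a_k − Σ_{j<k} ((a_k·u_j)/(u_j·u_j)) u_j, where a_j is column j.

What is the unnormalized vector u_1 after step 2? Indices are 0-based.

Step 1: u_0 = a_0 = (2, 1, -2).
Step 2: u_1 = a_1 − (4/9)·u_0 = (1/9, -22/9, -10/9).

u_1 = (1/9, -22/9, -10/9)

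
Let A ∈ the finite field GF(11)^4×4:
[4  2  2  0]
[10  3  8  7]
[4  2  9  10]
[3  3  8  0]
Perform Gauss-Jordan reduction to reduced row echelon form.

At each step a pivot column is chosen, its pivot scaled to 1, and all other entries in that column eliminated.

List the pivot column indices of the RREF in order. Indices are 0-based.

pivot(0,0)=4: scale R0 → (1, 6, 6, 0)
  clear (1,0): R1 −= (10)R0 → (0, 9, 3, 7)
  clear (2,0): R2 −= (4)R0 → (0, 0, 7, 10)
  clear (3,0): R3 −= (3)R0 → (0, 7, 1, 0)
pivot(1,1)=9: scale R1 → (0, 1, 4, 2)
  clear (0,1): R0 −= (6)R1 → (1, 0, 4, 10)
  clear (3,1): R3 −= (7)R1 → (0, 0, 6, 8)
pivot(2,2)=7: scale R2 → (0, 0, 1, 3)
  clear (0,2): R0 −= (4)R2 → (1, 0, 0, 9)
  clear (1,2): R1 −= (4)R2 → (0, 1, 0, 1)
  clear (3,2): R3 −= (6)R2 → (0, 0, 0, 1)
pivot(3,3)=1: scale R3 → (0, 0, 0, 1)
  clear (0,3): R0 −= (9)R3 → (1, 0, 0, 0)
  clear (1,3): R1 −= (1)R3 → (0, 1, 0, 0)
  clear (2,3): R2 −= (3)R3 → (0, 0, 1, 0)

pivot columns: 0, 1, 2, 3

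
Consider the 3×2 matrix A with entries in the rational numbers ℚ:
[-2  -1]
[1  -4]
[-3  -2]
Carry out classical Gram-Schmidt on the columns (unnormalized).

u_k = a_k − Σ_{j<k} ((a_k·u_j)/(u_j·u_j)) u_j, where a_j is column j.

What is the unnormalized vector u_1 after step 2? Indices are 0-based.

u_1 = (-3/7, -30/7, -8/7)

Step 1: u_0 = a_0 = (-2, 1, -3).
Step 2: u_1 = a_1 − (2/7)·u_0 = (-3/7, -30/7, -8/7).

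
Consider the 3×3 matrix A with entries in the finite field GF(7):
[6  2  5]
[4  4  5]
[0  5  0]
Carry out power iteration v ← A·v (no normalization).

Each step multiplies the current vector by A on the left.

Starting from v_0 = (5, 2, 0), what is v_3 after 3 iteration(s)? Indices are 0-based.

v_0 = (5, 2, 0).
v_1 = A·v_0 = (6, 0, 3).
v_2 = A·v_1 = (2, 4, 0).
v_3 = A·v_2 = (6, 3, 6).

v_3 = (6, 3, 6)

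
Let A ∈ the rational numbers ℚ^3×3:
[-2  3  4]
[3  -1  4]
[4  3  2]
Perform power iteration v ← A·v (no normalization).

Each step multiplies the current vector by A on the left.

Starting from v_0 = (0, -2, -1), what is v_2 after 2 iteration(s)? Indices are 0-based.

v_0 = (0, -2, -1).
v_1 = A·v_0 = (-10, -2, -8).
v_2 = A·v_1 = (-18, -60, -62).

v_2 = (-18, -60, -62)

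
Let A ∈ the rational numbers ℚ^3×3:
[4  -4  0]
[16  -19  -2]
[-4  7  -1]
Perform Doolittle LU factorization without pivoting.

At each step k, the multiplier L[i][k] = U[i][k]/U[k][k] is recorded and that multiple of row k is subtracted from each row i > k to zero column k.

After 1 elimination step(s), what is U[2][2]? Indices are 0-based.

[col 0] pivot 4
  R1 -= 4*R0 → (0, -3, -2)  (L[1][0] := 4)
  R2 -= -1*R0 → (0, 3, -1)  (L[2][0] := -1)

U[2][2] = -1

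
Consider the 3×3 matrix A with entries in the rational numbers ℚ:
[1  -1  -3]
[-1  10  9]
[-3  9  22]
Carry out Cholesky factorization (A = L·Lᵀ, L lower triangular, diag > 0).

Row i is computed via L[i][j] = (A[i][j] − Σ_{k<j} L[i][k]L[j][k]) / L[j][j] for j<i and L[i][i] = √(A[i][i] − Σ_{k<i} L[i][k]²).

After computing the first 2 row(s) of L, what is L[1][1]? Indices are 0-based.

Step 1: L[0][0] = √(1) = 1.
  L[1][0] = (-1) / L[0][0] = -1.
Step 2: L[1][1] = √(9) = 3.

L[1][1] = 3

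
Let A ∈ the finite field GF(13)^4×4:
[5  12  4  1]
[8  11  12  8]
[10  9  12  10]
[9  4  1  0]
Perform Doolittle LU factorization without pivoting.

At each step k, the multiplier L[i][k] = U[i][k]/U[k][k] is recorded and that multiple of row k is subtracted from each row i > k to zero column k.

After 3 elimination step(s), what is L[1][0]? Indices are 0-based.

L[1][0] = 12

[col 0] pivot 5
  R1 -= 12*R0 → (0, 10, 3, 9)  (L[1][0] := 12)
  R2 -= 2*R0 → (0, 11, 4, 8)  (L[2][0] := 2)
  R3 -= 7*R0 → (0, 11, 12, 6)  (L[3][0] := 7)
[col 1] pivot 10
  R2 -= 5*R1 → (0, 0, 2, 2)  (L[2][1] := 5)
  R3 -= 5*R1 → (0, 0, 10, 0)  (L[3][1] := 5)
[col 2] pivot 2
  R3 -= 5*R2 → (0, 0, 0, 3)  (L[3][2] := 5)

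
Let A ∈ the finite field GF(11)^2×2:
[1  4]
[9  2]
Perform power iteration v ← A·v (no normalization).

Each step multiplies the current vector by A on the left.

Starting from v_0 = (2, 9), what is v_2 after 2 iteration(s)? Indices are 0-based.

v_2 = (6, 7)

v_0 = (2, 9).
v_1 = A·v_0 = (5, 3).
v_2 = A·v_1 = (6, 7).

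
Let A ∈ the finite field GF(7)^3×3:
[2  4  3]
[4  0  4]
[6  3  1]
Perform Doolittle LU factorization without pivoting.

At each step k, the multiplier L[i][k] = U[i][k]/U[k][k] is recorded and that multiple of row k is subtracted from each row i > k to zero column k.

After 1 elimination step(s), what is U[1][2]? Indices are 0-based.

Step 1: pivot at (0,0) is 2.
  row1 ← row1 − (2)·row0  ⇒  L[1][0]=2, U row1=(0, 6, 5)
  row2 ← row2 − (3)·row0  ⇒  L[2][0]=3, U row2=(0, 5, 6)

U[1][2] = 5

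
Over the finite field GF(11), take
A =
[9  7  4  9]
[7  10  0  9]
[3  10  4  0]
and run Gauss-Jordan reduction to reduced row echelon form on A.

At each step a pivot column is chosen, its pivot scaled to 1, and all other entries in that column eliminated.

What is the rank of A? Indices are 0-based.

rank = 3

pivot(0,0)=9: scale R0 → (1, 2, 9, 1)
  clear (1,0): R1 −= (7)R0 → (0, 7, 3, 2)
  clear (2,0): R2 −= (3)R0 → (0, 4, 10, 8)
pivot(1,1)=7: scale R1 → (0, 1, 2, 5)
  clear (0,1): R0 −= (2)R1 → (1, 0, 5, 2)
  clear (2,1): R2 −= (4)R1 → (0, 0, 2, 10)
pivot(2,2)=2: scale R2 → (0, 0, 1, 5)
  clear (0,2): R0 −= (5)R2 → (1, 0, 0, 10)
  clear (1,2): R1 −= (2)R2 → (0, 1, 0, 6)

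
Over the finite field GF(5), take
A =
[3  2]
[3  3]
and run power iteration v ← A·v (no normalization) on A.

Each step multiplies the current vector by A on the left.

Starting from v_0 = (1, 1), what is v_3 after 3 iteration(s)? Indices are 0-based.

v_0 = (1, 1).
v_1 = A·v_0 = (0, 1).
v_2 = A·v_1 = (2, 3).
v_3 = A·v_2 = (2, 0).

v_3 = (2, 0)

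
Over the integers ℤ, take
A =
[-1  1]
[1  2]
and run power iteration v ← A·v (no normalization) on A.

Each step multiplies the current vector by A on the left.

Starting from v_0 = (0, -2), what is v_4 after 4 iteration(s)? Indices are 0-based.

v_4 = (-14, -52)

v_0 = (0, -2).
v_1 = A·v_0 = (-2, -4).
v_2 = A·v_1 = (-2, -10).
v_3 = A·v_2 = (-8, -22).
v_4 = A·v_3 = (-14, -52).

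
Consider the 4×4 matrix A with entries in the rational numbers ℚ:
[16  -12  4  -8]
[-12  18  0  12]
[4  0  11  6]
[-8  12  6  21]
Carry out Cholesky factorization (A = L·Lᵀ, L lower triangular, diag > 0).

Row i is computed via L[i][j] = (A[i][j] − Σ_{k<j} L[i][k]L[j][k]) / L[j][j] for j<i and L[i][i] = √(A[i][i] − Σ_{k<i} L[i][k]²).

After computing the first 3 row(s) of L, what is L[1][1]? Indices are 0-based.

Step 1: L[0][0] = √(16) = 4.
  L[1][0] = (-12) / L[0][0] = -3.
Step 2: L[1][1] = √(9) = 3.
  L[2][0] = (4) / L[0][0] = 1.
  L[2][1] = (3) / L[1][1] = 1.
Step 3: L[2][2] = √(9) = 3.

L[1][1] = 3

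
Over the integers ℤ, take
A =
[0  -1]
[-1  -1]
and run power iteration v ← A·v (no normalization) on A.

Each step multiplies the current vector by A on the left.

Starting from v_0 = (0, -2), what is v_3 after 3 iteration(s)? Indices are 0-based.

v_0 = (0, -2).
v_1 = A·v_0 = (2, 2).
v_2 = A·v_1 = (-2, -4).
v_3 = A·v_2 = (4, 6).

v_3 = (4, 6)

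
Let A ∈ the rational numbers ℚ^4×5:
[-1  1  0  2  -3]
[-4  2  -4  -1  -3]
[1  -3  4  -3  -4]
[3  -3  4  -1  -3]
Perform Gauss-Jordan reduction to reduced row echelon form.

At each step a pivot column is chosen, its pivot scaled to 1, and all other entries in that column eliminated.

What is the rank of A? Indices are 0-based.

step 1: normalize row 0 (÷-1) = (1, -1, 0, -2, 3)
  row 1: subtract -4×row0 = (0, -2, -4, -9, 9)
  row 2: subtract 1×row0 = (0, -2, 4, -1, -7)
  row 3: subtract 3×row0 = (0, 0, 4, 5, -12)
step 2: normalize row 1 (÷-2) = (0, 1, 2, 9/2, -9/2)
  row 0: subtract -1×row1 = (1, 0, 2, 5/2, -3/2)
  row 2: subtract -2×row1 = (0, 0, 8, 8, -16)
step 3: normalize row 2 (÷8) = (0, 0, 1, 1, -2)
  row 0: subtract 2×row2 = (1, 0, 0, 1/2, 5/2)
  row 1: subtract 2×row2 = (0, 1, 0, 5/2, -1/2)
  row 3: subtract 4×row2 = (0, 0, 0, 1, -4)
step 4: normalize row 3 (÷1) = (0, 0, 0, 1, -4)
  row 0: subtract 1/2×row3 = (1, 0, 0, 0, 9/2)
  row 1: subtract 5/2×row3 = (0, 1, 0, 0, 19/2)
  row 2: subtract 1×row3 = (0, 0, 1, 0, 2)

rank = 4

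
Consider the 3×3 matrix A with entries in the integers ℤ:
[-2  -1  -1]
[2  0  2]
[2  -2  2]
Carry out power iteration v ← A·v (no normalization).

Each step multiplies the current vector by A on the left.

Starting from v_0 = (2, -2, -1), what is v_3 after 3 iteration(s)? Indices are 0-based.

v_3 = (-4, 0, -20)

v_0 = (2, -2, -1).
v_1 = A·v_0 = (-1, 2, 6).
v_2 = A·v_1 = (-6, 10, 6).
v_3 = A·v_2 = (-4, 0, -20).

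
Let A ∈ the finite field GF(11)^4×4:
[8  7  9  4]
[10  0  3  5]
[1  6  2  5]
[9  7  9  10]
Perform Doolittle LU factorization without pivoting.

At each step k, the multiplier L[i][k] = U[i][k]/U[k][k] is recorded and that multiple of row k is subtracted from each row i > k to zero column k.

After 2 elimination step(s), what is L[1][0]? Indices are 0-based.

k=0: U[0][0]=8
  eliminate (1,0): mult=4, new row 1: (0, 5, 0, 0); set L[1][0]=4
  eliminate (2,0): mult=7, new row 2: (0, 1, 5, 10); set L[2][0]=7
  eliminate (3,0): mult=8, new row 3: (0, 6, 3, 0); set L[3][0]=8
k=1: U[1][1]=5
  eliminate (2,1): mult=9, new row 2: (0, 0, 5, 10); set L[2][1]=9
  eliminate (3,1): mult=10, new row 3: (0, 0, 3, 0); set L[3][1]=10

L[1][0] = 4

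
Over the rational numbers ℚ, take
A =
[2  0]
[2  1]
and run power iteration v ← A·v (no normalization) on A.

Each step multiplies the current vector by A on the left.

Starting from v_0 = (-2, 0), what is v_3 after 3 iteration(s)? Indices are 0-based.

v_3 = (-16, -28)

v_0 = (-2, 0).
v_1 = A·v_0 = (-4, -4).
v_2 = A·v_1 = (-8, -12).
v_3 = A·v_2 = (-16, -28).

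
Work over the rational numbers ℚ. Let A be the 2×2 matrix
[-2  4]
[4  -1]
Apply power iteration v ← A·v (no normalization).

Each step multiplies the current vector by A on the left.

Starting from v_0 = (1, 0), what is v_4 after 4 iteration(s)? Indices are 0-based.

v_4 = (544, -444)

v_0 = (1, 0).
v_1 = A·v_0 = (-2, 4).
v_2 = A·v_1 = (20, -12).
v_3 = A·v_2 = (-88, 92).
v_4 = A·v_3 = (544, -444).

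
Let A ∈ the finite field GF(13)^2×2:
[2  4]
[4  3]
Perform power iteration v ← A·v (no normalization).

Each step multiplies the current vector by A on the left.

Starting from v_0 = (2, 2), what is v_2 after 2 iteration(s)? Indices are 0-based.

v_2 = (2, 12)

v_0 = (2, 2).
v_1 = A·v_0 = (12, 1).
v_2 = A·v_1 = (2, 12).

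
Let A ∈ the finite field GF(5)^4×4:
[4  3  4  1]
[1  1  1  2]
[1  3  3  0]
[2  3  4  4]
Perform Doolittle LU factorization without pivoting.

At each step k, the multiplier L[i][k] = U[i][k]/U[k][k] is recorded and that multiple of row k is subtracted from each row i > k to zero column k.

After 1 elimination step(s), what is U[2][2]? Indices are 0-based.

[col 0] pivot 4
  R1 -= 4*R0 → (0, 4, 0, 3)  (L[1][0] := 4)
  R2 -= 4*R0 → (0, 1, 2, 1)  (L[2][0] := 4)
  R3 -= 3*R0 → (0, 4, 2, 1)  (L[3][0] := 3)

U[2][2] = 2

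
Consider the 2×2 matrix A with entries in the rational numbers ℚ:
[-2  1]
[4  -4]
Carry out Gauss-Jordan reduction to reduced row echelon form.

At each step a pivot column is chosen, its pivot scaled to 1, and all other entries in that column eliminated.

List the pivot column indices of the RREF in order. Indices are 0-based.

step 1: normalize row 0 (÷-2) = (1, -1/2)
  row 1: subtract 4×row0 = (0, -2)
step 2: normalize row 1 (÷-2) = (0, 1)
  row 0: subtract -1/2×row1 = (1, 0)

pivot columns: 0, 1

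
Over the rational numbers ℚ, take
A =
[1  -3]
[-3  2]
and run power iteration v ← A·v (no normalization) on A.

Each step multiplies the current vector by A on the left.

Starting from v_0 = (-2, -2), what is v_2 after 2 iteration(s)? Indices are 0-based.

v_0 = (-2, -2).
v_1 = A·v_0 = (4, 2).
v_2 = A·v_1 = (-2, -8).

v_2 = (-2, -8)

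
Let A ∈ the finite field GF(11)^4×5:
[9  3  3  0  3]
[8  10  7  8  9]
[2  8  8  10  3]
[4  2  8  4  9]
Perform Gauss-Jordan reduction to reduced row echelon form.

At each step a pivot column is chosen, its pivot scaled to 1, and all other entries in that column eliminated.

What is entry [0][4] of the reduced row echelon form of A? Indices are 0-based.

[1] R0 /= 9  ⇒  (1, 4, 4, 0, 4)
     R1 -= 8·R0  ⇒  (0, 0, 8, 8, 10)
     R2 -= 2·R0  ⇒  (0, 0, 0, 10, 6)
     R3 -= 4·R0  ⇒  (0, 8, 3, 4, 4)
[2] R1 <-> R3
[2] R1 /= 8  ⇒  (0, 1, 10, 6, 6)
     R0 -= 4·R1  ⇒  (1, 0, 8, 9, 2)
[3] R2 <-> R3
[3] R2 /= 8  ⇒  (0, 0, 1, 1, 4)
     R0 -= 8·R2  ⇒  (1, 0, 0, 1, 3)
     R1 -= 10·R2  ⇒  (0, 1, 0, 7, 10)
[4] R3 /= 10  ⇒  (0, 0, 0, 1, 5)
     R0 -= 1·R3  ⇒  (1, 0, 0, 0, 9)
     R1 -= 7·R3  ⇒  (0, 1, 0, 0, 8)
     R2 -= 1·R3  ⇒  (0, 0, 1, 0, 10)

M[0][4] = 9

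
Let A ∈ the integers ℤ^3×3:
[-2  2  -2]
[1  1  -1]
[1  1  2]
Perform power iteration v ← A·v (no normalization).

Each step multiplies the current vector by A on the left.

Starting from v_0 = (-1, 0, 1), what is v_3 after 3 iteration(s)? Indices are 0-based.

v_3 = (6, -9, -9)

v_0 = (-1, 0, 1).
v_1 = A·v_0 = (0, -2, 1).
v_2 = A·v_1 = (-6, -3, 0).
v_3 = A·v_2 = (6, -9, -9).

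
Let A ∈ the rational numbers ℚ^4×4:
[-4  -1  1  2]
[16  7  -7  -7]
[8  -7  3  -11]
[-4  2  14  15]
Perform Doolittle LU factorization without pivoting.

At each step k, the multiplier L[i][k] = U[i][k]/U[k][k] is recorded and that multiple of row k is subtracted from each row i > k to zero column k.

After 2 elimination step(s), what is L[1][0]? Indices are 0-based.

Step 1: pivot at (0,0) is -4.
  row1 ← row1 − (-4)·row0  ⇒  L[1][0]=-4, U row1=(0, 3, -3, 1)
  row2 ← row2 − (-2)·row0  ⇒  L[2][0]=-2, U row2=(0, -9, 5, -7)
  row3 ← row3 − (1)·row0  ⇒  L[3][0]=1, U row3=(0, 3, 13, 13)
Step 2: pivot at (1,1) is 3.
  row2 ← row2 − (-3)·row1  ⇒  L[2][1]=-3, U row2=(0, 0, -4, -4)
  row3 ← row3 − (1)·row1  ⇒  L[3][1]=1, U row3=(0, 0, 16, 12)

L[1][0] = -4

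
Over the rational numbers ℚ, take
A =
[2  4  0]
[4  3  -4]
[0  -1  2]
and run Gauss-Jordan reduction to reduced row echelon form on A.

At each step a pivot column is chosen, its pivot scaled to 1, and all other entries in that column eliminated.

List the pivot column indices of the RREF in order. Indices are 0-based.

pivot(0,0)=2: scale R0 → (1, 2, 0)
  clear (1,0): R1 −= (4)R0 → (0, -5, -4)
pivot(1,1)=-5: scale R1 → (0, 1, 4/5)
  clear (0,1): R0 −= (2)R1 → (1, 0, -8/5)
  clear (2,1): R2 −= (-1)R1 → (0, 0, 14/5)
pivot(2,2)=14/5: scale R2 → (0, 0, 1)
  clear (0,2): R0 −= (-8/5)R2 → (1, 0, 0)
  clear (1,2): R1 −= (4/5)R2 → (0, 1, 0)

pivot columns: 0, 1, 2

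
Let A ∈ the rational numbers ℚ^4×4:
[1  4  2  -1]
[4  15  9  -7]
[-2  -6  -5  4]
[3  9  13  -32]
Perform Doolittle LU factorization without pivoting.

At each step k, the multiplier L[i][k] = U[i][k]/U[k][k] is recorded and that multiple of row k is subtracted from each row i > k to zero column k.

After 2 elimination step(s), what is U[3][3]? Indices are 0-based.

U[3][3] = -20

Step 1: pivot at (0,0) is 1.
  row1 ← row1 − (4)·row0  ⇒  L[1][0]=4, U row1=(0, -1, 1, -3)
  row2 ← row2 − (-2)·row0  ⇒  L[2][0]=-2, U row2=(0, 2, -1, 2)
  row3 ← row3 − (3)·row0  ⇒  L[3][0]=3, U row3=(0, -3, 7, -29)
Step 2: pivot at (1,1) is -1.
  row2 ← row2 − (-2)·row1  ⇒  L[2][1]=-2, U row2=(0, 0, 1, -4)
  row3 ← row3 − (3)·row1  ⇒  L[3][1]=3, U row3=(0, 0, 4, -20)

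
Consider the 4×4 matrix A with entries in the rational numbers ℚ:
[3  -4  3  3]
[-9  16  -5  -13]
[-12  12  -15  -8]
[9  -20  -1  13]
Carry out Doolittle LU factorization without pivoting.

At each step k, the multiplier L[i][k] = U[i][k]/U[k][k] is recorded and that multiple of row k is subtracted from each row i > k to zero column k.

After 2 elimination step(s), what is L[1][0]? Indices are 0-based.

[col 0] pivot 3
  R1 -= -3*R0 → (0, 4, 4, -4)  (L[1][0] := -3)
  R2 -= -4*R0 → (0, -4, -3, 4)  (L[2][0] := -4)
  R3 -= 3*R0 → (0, -8, -10, 4)  (L[3][0] := 3)
[col 1] pivot 4
  R2 -= -1*R1 → (0, 0, 1, 0)  (L[2][1] := -1)
  R3 -= -2*R1 → (0, 0, -2, -4)  (L[3][1] := -2)

L[1][0] = -3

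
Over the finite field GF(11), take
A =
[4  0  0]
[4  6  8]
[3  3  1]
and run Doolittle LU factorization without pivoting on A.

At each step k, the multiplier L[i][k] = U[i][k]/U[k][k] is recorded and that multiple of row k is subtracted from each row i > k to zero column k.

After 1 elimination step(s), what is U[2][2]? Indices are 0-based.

[col 0] pivot 4
  R1 -= 1*R0 → (0, 6, 8)  (L[1][0] := 1)
  R2 -= 9*R0 → (0, 3, 1)  (L[2][0] := 9)

U[2][2] = 1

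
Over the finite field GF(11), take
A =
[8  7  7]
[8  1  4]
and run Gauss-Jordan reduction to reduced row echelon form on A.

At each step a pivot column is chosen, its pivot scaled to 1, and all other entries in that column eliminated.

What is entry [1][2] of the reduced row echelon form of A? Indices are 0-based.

M[1][2] = 6

pivot(0,0)=8: scale R0 → (1, 5, 5)
  clear (1,0): R1 −= (8)R0 → (0, 5, 8)
pivot(1,1)=5: scale R1 → (0, 1, 6)
  clear (0,1): R0 −= (5)R1 → (1, 0, 8)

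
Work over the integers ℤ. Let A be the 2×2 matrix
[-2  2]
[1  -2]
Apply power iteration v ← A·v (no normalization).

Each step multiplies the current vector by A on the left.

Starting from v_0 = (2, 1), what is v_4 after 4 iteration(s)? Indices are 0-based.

v_0 = (2, 1).
v_1 = A·v_0 = (-2, 0).
v_2 = A·v_1 = (4, -2).
v_3 = A·v_2 = (-12, 8).
v_4 = A·v_3 = (40, -28).

v_4 = (40, -28)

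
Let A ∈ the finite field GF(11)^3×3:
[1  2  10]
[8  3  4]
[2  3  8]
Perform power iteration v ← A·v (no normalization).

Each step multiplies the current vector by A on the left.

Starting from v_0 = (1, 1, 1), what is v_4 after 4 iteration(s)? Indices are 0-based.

v_0 = (1, 1, 1).
v_1 = A·v_0 = (2, 4, 2).
v_2 = A·v_1 = (8, 3, 10).
v_3 = A·v_2 = (4, 3, 6).
v_4 = A·v_3 = (4, 10, 10).

v_4 = (4, 10, 10)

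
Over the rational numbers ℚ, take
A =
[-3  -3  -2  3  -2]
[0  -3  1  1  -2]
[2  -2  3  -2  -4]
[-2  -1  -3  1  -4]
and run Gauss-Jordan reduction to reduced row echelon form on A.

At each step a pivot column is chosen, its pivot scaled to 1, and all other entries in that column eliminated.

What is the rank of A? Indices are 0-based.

rank = 4

[1] R0 /= -3  ⇒  (1, 1, 2/3, -1, 2/3)
     R2 -= 2·R0  ⇒  (0, -4, 5/3, 0, -16/3)
     R3 -= -2·R0  ⇒  (0, 1, -5/3, -1, -8/3)
[2] R1 /= -3  ⇒  (0, 1, -1/3, -1/3, 2/3)
     R0 -= 1·R1  ⇒  (1, 0, 1, -2/3, 0)
     R2 -= -4·R1  ⇒  (0, 0, 1/3, -4/3, -8/3)
     R3 -= 1·R1  ⇒  (0, 0, -4/3, -2/3, -10/3)
[3] R2 /= 1/3  ⇒  (0, 0, 1, -4, -8)
     R0 -= 1·R2  ⇒  (1, 0, 0, 10/3, 8)
     R1 -= -1/3·R2  ⇒  (0, 1, 0, -5/3, -2)
     R3 -= -4/3·R2  ⇒  (0, 0, 0, -6, -14)
[4] R3 /= -6  ⇒  (0, 0, 0, 1, 7/3)
     R0 -= 10/3·R3  ⇒  (1, 0, 0, 0, 2/9)
     R1 -= -5/3·R3  ⇒  (0, 1, 0, 0, 17/9)
     R2 -= -4·R3  ⇒  (0, 0, 1, 0, 4/3)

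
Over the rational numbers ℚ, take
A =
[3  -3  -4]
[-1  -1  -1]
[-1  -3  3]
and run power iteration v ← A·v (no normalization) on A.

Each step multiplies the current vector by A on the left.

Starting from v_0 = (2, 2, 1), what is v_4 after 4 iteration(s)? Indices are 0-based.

v_4 = (368, 83, -47)

v_0 = (2, 2, 1).
v_1 = A·v_0 = (-4, -5, -5).
v_2 = A·v_1 = (23, 14, 4).
v_3 = A·v_2 = (11, -41, -53).
v_4 = A·v_3 = (368, 83, -47).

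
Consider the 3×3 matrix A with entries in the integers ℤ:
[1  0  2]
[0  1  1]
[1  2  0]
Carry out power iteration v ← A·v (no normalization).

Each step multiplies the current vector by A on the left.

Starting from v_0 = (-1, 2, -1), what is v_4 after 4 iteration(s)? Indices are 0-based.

v_4 = (23, 14, 7)

v_0 = (-1, 2, -1).
v_1 = A·v_0 = (-3, 1, 3).
v_2 = A·v_1 = (3, 4, -1).
v_3 = A·v_2 = (1, 3, 11).
v_4 = A·v_3 = (23, 14, 7).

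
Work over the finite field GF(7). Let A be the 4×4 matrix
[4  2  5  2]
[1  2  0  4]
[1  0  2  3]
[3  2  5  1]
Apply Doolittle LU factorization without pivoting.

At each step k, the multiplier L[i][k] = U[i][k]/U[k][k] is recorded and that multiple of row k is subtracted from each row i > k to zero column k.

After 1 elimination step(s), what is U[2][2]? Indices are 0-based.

Step 1: pivot at (0,0) is 4.
  row1 ← row1 − (2)·row0  ⇒  L[1][0]=2, U row1=(0, 5, 4, 0)
  row2 ← row2 − (2)·row0  ⇒  L[2][0]=2, U row2=(0, 3, 6, 6)
  row3 ← row3 − (6)·row0  ⇒  L[3][0]=6, U row3=(0, 4, 3, 3)

U[2][2] = 6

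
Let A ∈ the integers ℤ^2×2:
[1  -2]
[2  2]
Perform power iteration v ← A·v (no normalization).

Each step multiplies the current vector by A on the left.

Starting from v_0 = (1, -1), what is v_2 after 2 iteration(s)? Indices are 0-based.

v_2 = (3, 6)

v_0 = (1, -1).
v_1 = A·v_0 = (3, 0).
v_2 = A·v_1 = (3, 6).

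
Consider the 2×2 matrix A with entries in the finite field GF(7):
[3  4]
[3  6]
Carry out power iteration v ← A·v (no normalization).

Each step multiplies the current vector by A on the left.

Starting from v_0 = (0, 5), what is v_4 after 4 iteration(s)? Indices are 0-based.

v_0 = (0, 5).
v_1 = A·v_0 = (6, 2).
v_2 = A·v_1 = (5, 2).
v_3 = A·v_2 = (2, 6).
v_4 = A·v_3 = (2, 0).

v_4 = (2, 0)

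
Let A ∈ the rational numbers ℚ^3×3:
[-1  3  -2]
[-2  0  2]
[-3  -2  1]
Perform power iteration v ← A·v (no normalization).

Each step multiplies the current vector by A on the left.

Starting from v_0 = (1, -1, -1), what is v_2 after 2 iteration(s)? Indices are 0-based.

v_0 = (1, -1, -1).
v_1 = A·v_0 = (-2, -4, -2).
v_2 = A·v_1 = (-6, 0, 12).

v_2 = (-6, 0, 12)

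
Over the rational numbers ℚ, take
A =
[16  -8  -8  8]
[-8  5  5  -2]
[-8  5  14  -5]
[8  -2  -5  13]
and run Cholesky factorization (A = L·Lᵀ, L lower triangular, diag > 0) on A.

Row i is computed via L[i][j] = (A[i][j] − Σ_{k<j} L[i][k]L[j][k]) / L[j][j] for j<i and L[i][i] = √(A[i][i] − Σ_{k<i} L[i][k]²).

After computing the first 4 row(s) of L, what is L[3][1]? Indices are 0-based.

Step 1: L[0][0] = √(16) = 4.
  L[1][0] = (-8) / L[0][0] = -2.
Step 2: L[1][1] = √(1) = 1.
  L[2][0] = (-8) / L[0][0] = -2.
  L[2][1] = (1) / L[1][1] = 1.
Step 3: L[2][2] = √(9) = 3.
  L[3][0] = (8) / L[0][0] = 2.
  L[3][1] = (2) / L[1][1] = 2.
  L[3][2] = (-3) / L[2][2] = -1.
Step 4: L[3][3] = √(4) = 2.

L[3][1] = 2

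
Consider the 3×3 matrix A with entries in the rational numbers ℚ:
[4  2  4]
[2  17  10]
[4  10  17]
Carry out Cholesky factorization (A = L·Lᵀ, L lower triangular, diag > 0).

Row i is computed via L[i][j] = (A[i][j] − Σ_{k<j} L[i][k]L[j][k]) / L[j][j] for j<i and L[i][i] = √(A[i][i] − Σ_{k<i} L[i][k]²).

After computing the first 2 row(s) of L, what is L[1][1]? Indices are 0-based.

L[1][1] = 4

Step 1: L[0][0] = √(4) = 2.
  L[1][0] = (2) / L[0][0] = 1.
Step 2: L[1][1] = √(16) = 4.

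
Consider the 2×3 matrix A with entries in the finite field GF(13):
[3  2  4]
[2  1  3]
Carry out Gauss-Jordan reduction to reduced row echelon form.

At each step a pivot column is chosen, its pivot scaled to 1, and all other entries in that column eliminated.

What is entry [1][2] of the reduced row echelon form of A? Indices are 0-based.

[1] R0 /= 3  ⇒  (1, 5, 10)
     R1 -= 2·R0  ⇒  (0, 4, 9)
[2] R1 /= 4  ⇒  (0, 1, 12)
     R0 -= 5·R1  ⇒  (1, 0, 2)

M[1][2] = 12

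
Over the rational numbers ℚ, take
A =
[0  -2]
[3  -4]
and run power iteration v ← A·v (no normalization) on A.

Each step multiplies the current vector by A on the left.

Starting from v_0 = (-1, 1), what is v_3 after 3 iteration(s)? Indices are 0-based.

v_0 = (-1, 1).
v_1 = A·v_0 = (-2, -7).
v_2 = A·v_1 = (14, 22).
v_3 = A·v_2 = (-44, -46).

v_3 = (-44, -46)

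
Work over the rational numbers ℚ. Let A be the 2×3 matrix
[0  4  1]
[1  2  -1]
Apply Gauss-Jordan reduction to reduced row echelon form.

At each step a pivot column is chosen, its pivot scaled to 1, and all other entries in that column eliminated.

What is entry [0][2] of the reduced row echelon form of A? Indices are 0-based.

step 1: exchange rows 0,1
step 1: normalize row 0 (÷1) = (1, 2, -1)
step 2: normalize row 1 (÷4) = (0, 1, 1/4)
  row 0: subtract 2×row1 = (1, 0, -3/2)

M[0][2] = -3/2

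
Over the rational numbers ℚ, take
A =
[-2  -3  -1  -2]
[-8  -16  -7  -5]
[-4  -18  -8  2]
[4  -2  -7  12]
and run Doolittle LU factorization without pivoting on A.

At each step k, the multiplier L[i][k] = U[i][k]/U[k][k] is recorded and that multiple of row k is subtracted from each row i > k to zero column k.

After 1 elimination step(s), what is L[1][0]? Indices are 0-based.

L[1][0] = 4

Step 1: pivot at (0,0) is -2.
  row1 ← row1 − (4)·row0  ⇒  L[1][0]=4, U row1=(0, -4, -3, 3)
  row2 ← row2 − (2)·row0  ⇒  L[2][0]=2, U row2=(0, -12, -6, 6)
  row3 ← row3 − (-2)·row0  ⇒  L[3][0]=-2, U row3=(0, -8, -9, 8)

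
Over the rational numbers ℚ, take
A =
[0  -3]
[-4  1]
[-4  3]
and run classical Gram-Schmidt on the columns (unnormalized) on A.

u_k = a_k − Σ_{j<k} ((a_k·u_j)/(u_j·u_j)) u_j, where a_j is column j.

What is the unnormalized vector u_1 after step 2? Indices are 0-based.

u_1 = (-3, -1, 1)

Step 1: u_0 = a_0 = (0, -4, -4).
Step 2: u_1 = a_1 − (-1/2)·u_0 = (-3, -1, 1).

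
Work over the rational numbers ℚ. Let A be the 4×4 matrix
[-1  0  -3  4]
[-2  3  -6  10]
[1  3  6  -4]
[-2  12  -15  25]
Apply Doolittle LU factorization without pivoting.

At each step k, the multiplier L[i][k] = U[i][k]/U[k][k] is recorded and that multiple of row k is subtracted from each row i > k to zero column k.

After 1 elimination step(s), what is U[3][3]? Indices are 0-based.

U[3][3] = 17

Step 1: pivot at (0,0) is -1.
  row1 ← row1 − (2)·row0  ⇒  L[1][0]=2, U row1=(0, 3, 0, 2)
  row2 ← row2 − (-1)·row0  ⇒  L[2][0]=-1, U row2=(0, 3, 3, 0)
  row3 ← row3 − (2)·row0  ⇒  L[3][0]=2, U row3=(0, 12, -9, 17)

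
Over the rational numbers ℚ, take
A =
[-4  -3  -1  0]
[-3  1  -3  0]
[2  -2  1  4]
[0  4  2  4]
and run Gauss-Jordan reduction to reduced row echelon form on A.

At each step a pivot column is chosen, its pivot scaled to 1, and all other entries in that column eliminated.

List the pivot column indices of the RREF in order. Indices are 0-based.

pivot(0,0)=-4: scale R0 → (1, 3/4, 1/4, 0)
  clear (1,0): R1 −= (-3)R0 → (0, 13/4, -9/4, 0)
  clear (2,0): R2 −= (2)R0 → (0, -7/2, 1/2, 4)
pivot(1,1)=13/4: scale R1 → (0, 1, -9/13, 0)
  clear (0,1): R0 −= (3/4)R1 → (1, 0, 10/13, 0)
  clear (2,1): R2 −= (-7/2)R1 → (0, 0, -25/13, 4)
  clear (3,1): R3 −= (4)R1 → (0, 0, 62/13, 4)
pivot(2,2)=-25/13: scale R2 → (0, 0, 1, -52/25)
  clear (0,2): R0 −= (10/13)R2 → (1, 0, 0, 8/5)
  clear (1,2): R1 −= (-9/13)R2 → (0, 1, 0, -36/25)
  clear (3,2): R3 −= (62/13)R2 → (0, 0, 0, 348/25)
pivot(3,3)=348/25: scale R3 → (0, 0, 0, 1)
  clear (0,3): R0 −= (8/5)R3 → (1, 0, 0, 0)
  clear (1,3): R1 −= (-36/25)R3 → (0, 1, 0, 0)
  clear (2,3): R2 −= (-52/25)R3 → (0, 0, 1, 0)

pivot columns: 0, 1, 2, 3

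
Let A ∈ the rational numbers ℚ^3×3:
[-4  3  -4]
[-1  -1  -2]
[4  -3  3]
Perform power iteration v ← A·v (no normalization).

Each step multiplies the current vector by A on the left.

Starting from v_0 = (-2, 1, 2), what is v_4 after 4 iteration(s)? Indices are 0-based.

v_0 = (-2, 1, 2).
v_1 = A·v_0 = (3, -3, -5).
v_2 = A·v_1 = (-1, 10, 6).
v_3 = A·v_2 = (10, -21, -16).
v_4 = A·v_3 = (-39, 43, 55).

v_4 = (-39, 43, 55)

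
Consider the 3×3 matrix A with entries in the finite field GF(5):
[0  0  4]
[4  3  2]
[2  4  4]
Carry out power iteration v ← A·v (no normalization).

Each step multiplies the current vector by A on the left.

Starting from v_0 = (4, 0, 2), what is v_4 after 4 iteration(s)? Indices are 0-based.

v_0 = (4, 0, 2).
v_1 = A·v_0 = (3, 0, 1).
v_2 = A·v_1 = (4, 4, 0).
v_3 = A·v_2 = (0, 3, 4).
v_4 = A·v_3 = (1, 2, 3).

v_4 = (1, 2, 3)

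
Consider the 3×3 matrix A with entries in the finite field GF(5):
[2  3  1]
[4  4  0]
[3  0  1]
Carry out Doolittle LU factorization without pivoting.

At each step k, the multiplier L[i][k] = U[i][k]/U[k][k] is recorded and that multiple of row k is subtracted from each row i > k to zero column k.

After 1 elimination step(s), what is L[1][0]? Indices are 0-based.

L[1][0] = 2

Step 1: pivot at (0,0) is 2.
  row1 ← row1 − (2)·row0  ⇒  L[1][0]=2, U row1=(0, 3, 3)
  row2 ← row2 − (4)·row0  ⇒  L[2][0]=4, U row2=(0, 3, 2)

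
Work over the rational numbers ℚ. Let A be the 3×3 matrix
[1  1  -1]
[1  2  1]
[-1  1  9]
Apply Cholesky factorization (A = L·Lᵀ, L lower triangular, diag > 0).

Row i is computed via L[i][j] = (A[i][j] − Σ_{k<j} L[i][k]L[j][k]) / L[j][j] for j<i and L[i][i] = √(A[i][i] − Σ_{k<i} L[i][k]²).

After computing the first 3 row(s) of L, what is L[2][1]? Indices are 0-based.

Step 1: L[0][0] = √(1) = 1.
  L[1][0] = (1) / L[0][0] = 1.
Step 2: L[1][1] = √(1) = 1.
  L[2][0] = (-1) / L[0][0] = -1.
  L[2][1] = (2) / L[1][1] = 2.
Step 3: L[2][2] = √(4) = 2.

L[2][1] = 2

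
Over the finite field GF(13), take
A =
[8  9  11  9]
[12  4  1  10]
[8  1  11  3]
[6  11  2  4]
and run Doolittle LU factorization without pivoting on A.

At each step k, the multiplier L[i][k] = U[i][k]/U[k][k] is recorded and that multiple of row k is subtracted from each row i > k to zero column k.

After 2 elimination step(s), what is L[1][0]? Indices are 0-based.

L[1][0] = 8

k=0: U[0][0]=8
  eliminate (1,0): mult=8, new row 1: (0, 10, 4, 3); set L[1][0]=8
  eliminate (2,0): mult=1, new row 2: (0, 5, 0, 7); set L[2][0]=1
  eliminate (3,0): mult=4, new row 3: (0, 1, 10, 7); set L[3][0]=4
k=1: U[1][1]=10
  eliminate (2,1): mult=7, new row 2: (0, 0, 11, 12); set L[2][1]=7
  eliminate (3,1): mult=4, new row 3: (0, 0, 7, 8); set L[3][1]=4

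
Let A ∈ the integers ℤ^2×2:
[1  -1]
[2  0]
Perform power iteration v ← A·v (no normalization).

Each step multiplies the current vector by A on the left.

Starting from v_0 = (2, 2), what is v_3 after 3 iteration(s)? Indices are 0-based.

v_0 = (2, 2).
v_1 = A·v_0 = (0, 4).
v_2 = A·v_1 = (-4, 0).
v_3 = A·v_2 = (-4, -8).

v_3 = (-4, -8)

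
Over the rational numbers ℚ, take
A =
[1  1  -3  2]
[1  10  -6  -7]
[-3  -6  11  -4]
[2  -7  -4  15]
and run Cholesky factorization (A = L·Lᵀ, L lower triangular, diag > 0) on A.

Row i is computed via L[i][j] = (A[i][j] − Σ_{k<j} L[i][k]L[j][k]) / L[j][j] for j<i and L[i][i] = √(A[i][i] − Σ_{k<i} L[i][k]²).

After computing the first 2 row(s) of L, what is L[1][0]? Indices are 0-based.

Step 1: L[0][0] = √(1) = 1.
  L[1][0] = (1) / L[0][0] = 1.
Step 2: L[1][1] = √(9) = 3.

L[1][0] = 1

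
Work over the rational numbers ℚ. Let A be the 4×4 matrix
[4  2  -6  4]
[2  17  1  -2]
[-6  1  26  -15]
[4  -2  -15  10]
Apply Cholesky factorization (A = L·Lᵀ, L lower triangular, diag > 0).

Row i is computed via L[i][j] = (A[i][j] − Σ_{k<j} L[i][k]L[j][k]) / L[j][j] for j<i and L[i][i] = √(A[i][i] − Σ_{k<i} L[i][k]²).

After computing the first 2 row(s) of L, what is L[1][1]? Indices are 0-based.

Step 1: L[0][0] = √(4) = 2.
  L[1][0] = (2) / L[0][0] = 1.
Step 2: L[1][1] = √(16) = 4.

L[1][1] = 4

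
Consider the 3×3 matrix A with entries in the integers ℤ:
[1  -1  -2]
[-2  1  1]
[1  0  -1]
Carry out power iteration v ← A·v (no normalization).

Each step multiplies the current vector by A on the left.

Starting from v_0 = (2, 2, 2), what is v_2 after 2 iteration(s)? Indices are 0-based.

v_0 = (2, 2, 2).
v_1 = A·v_0 = (-4, 0, 0).
v_2 = A·v_1 = (-4, 8, -4).

v_2 = (-4, 8, -4)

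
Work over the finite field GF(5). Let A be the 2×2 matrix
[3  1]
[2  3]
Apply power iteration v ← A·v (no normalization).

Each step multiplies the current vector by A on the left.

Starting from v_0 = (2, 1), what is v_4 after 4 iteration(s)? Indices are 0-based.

v_0 = (2, 1).
v_1 = A·v_0 = (2, 2).
v_2 = A·v_1 = (3, 0).
v_3 = A·v_2 = (4, 1).
v_4 = A·v_3 = (3, 1).

v_4 = (3, 1)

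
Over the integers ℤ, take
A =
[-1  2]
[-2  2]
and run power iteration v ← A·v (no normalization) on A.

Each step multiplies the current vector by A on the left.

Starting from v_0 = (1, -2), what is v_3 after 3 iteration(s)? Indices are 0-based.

v_3 = (3, 10)

v_0 = (1, -2).
v_1 = A·v_0 = (-5, -6).
v_2 = A·v_1 = (-7, -2).
v_3 = A·v_2 = (3, 10).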